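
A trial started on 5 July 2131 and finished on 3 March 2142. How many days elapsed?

From July 5, 2131 to July 5, 2141: 10 years, of which 3 contain a Feb 29 — 7×365 + 3×366 = 3653 days.
July 2141: 31 − 5 = 26 days remain.
Then August (31), September (30), October (31), November (30), December (31), January (31), February 2142 (28): 31 + 30 + 31 + 30 + 31 + 31 + 28 = 212 days.
March 1–3, 2142: 3 days.
Residual: 241 days.
Total: 3894 days.

3894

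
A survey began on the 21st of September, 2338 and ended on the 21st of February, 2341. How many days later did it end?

884

Day-of-year of September 21, 2338: 264.
Day-of-year of February 21, 2341: 52.
2338 has 365 days, so 365 − 264 = 101 days remain in 2338.
Full years: 2339: 365; 2340: 366. Sum = 731.
Total: 101 + 731 + 52 = 884 days.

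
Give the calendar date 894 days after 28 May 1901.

8 November 1903

Count 894 days after May 28, 1901:
May 28, 1901 → May 28, 1902: 365 days.
May 28, 1902 → May 28, 1903: 365 days.
May 1903: 31 − 28 = 3 days remain.
Then June (30), July (31), August (31), September (30), October (31): 30 + 31 + 31 + 30 + 31 = 153 days.
November 1–8, 1903: 8 days.
Residual: 164 days.
Total: 894 days.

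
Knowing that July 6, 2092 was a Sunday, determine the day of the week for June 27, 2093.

Saturday

July 2092: 31 − 6 = 25 days remain.
Then 10 full months totalling 304 days.
June 1–27, 2093: 27 days.
Residual: 356 days.
Total: 356 days.
356 mod 7 = 6, so 6 days after Sunday is Saturday.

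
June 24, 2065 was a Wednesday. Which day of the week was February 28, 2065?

Count forward from the earlier date (February 28, 2065) to the later (June 24, 2065):
February 2065: 28 − 28 = 0 days remain (2065 is not a leap year, so February has 28 days).
Then March (31), April (30), May (31): 31 + 30 + 31 = 92 days.
June 1–24, 2065: 24 days.
Total: 0 + 92 + 24 = 116 days.
116 mod 7 = 4, so 4 days before Wednesday is Saturday.

Saturday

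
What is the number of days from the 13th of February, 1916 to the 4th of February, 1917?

357

Day-of-year of February 13, 1916: 44.
Day-of-year of February 4, 1917: 35.
1916 has 366 days, so 366 − 44 = 322 days remain in 1916.
Total: 322 + 35 = 357 days.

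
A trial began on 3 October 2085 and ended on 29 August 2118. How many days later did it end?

Day-of-year of October 3, 2085: 276.
Day-of-year of August 29, 2118: 241.
2085 has 365 days, so 365 − 276 = 89 days remain in 2085.
Full years 2086–2117: 25 common + 7 leap = 25×365 + 7×366 = 11687 days.
Total: 89 + 11687 + 241 = 12017 days.

12017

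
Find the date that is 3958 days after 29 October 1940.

31 August 1951

Count 3958 days after October 29, 1940:
Day-of-year of October 29, 1940: 303.
Day-of-year of August 31, 1951: 243.
1940 has 366 days, so 366 − 303 = 63 days remain in 1940.
Full years 1941–1950: 8 common + 2 leap = 8×365 + 2×366 = 3652 days.
Total: 63 + 3652 + 243 = 3958 days.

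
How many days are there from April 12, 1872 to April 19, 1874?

737

April 12, 1872 → April 12, 1873: 365 days.
April 12, 1873 → April 12, 1874: 365 days.
Within April 1874: 19 − 12 = 7 days.
Total: 737 days.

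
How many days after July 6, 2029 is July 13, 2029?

Within July 2029: 13 − 6 = 7 days.

7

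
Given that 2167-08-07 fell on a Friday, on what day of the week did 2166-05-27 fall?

Count forward from the earlier date (May 27, 2166) to the later (August 7, 2167):
May 2166: 31 − 27 = 4 days remain.
Then 14 full months totalling 426 days.
August 1–7, 2167: 7 days.
Total: 4 + 426 + 7 = 437 days.
437 mod 7 = 3, so 3 days before Friday is Tuesday.

Tuesday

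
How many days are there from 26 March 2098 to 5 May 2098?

40

March 2098: 31 − 26 = 5 days remain.
Then April (30): 30 days.
May 1–5, 2098: 5 days.
Total: 5 + 30 + 5 = 40 days.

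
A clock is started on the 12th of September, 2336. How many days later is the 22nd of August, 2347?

3996

Day-of-year of September 12, 2336: 256.
Day-of-year of August 22, 2347: 234.
2336 has 366 days, so 366 − 256 = 110 days remain in 2336.
Full years 2337–2346: 8 common + 2 leap = 8×365 + 2×366 = 3652 days.
Total: 110 + 3652 + 234 = 3996 days.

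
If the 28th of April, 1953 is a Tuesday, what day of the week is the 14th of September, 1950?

Count forward from the earlier date (September 14, 1950) to the later (April 28, 1953):
September 14, 1950 → September 14, 1951: 365 days.
September 14, 1951 → September 14, 1952: 366 days (1952 is a leap year).
September 1952: 30 − 14 = 16 days remain.
Then October (31), November (30), December (31), January (31), February 1953 (28), March (31): 31 + 30 + 31 + 31 + 28 + 31 = 182 days.
April 1–28, 1953: 28 days.
Residual: 226 days.
Total: 957 days.
957 mod 7 = 5, so 5 days before Tuesday is Thursday.

Thursday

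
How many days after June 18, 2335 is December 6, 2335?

June 2335: 30 − 18 = 12 days remain.
Then July (31), August (31), September (30), October (31), November (30): 31 + 31 + 30 + 31 + 30 = 153 days.
December 1–6, 2335: 6 days.
Total: 12 + 153 + 6 = 171 days.

171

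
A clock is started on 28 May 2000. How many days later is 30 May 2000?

Within May 2000: 30 − 28 = 2 days.

2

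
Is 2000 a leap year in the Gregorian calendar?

2000 is a leap year (divisible by 400).

Yes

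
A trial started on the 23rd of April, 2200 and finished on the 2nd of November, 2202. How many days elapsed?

923

Day-of-year of April 23, 2200: 113.
Day-of-year of November 2, 2202: 306.
2200 has 365 days, so 365 − 113 = 252 days remain in 2200.
Full years: 2201: 365. Sum = 365.
Total: 252 + 365 + 306 = 923 days.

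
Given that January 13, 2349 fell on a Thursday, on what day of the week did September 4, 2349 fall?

January 2349: 31 − 13 = 18 days remain.
Then February 2349 (28), March (31), April (30), May (31), June (30), July (31), August (31): 28 + 31 + 30 + 31 + 30 + 31 + 31 = 212 days.
September 1–4, 2349: 4 days.
Total: 18 + 212 + 4 = 234 days.
234 mod 7 = 3, so 3 days after Thursday is Sunday.

Sunday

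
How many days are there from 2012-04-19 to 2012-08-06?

April 2012: 30 − 19 = 11 days remain.
Then May (31), June (30), July (31): 31 + 30 + 31 = 92 days.
August 1–6, 2012: 6 days.
Total: 11 + 92 + 6 = 109 days.

109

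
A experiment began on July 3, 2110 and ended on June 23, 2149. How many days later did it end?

From July 3, 2110 to July 3, 2148: 38 years, of which 10 contain a Feb 29 — 28×365 + 10×366 = 13880 days.
July 2148: 31 − 3 = 28 days remain.
Then 10 full months totalling 304 days.
June 1–23, 2149: 23 days.
Residual: 355 days.
Total: 14235 days.

14235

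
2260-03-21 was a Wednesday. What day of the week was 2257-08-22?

Saturday

Count forward from the earlier date (August 22, 2257) to the later (March 21, 2260):
Day-of-year of August 22, 2257: 234.
Day-of-year of March 21, 2260: 81.
2257 has 365 days, so 365 − 234 = 131 days remain in 2257.
Full years: 2258: 365; 2259: 365. Sum = 730.
Total: 131 + 730 + 81 = 942 days.
942 mod 7 = 4, so 4 days before Wednesday is Saturday.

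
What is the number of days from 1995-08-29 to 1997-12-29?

Day-of-year of August 29, 1995: 241.
Day-of-year of December 29, 1997: 363.
1995 has 365 days, so 365 − 241 = 124 days remain in 1995.
Full years: 1996: 366. Sum = 366.
Total: 124 + 366 + 363 = 853 days.

853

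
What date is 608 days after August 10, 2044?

April 10, 2046

Count 608 days after August 10, 2044:
Day-of-year of August 10, 2044: 223.
Day-of-year of April 10, 2046: 100.
2044 has 366 days, so 366 − 223 = 143 days remain in 2044.
Full years: 2045: 365. Sum = 365.
Total: 143 + 365 + 100 = 608 days.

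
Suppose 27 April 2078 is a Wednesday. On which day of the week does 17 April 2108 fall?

From April 27, 2078 to April 27, 2107: 29 years, of which 6 contain a Feb 29 — 23×365 + 6×366 = 10591 days.
(2100 is not a leap year (divisible by 100 but not 400).)
April 2107: 30 − 27 = 3 days remain.
Then 11 full months totalling 336 days.
April 1–17, 2108: 17 days.
Residual: 356 days.
Total: 10947 days.
10947 mod 7 = 6, so 6 days after Wednesday is Tuesday.

Tuesday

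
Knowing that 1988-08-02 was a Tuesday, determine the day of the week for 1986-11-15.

Count forward from the earlier date (November 15, 1986) to the later (August 2, 1988):
November 15, 1986 → November 15, 1987: 365 days.
November 1987: 30 − 15 = 15 days remain.
Then December (31), January (31), February 1988 (29), March (31), April (30), May (31), June (30), July (31): 31 + 31 + 29 + 31 + 30 + 31 + 30 + 31 = 244 days.
August 1–2, 1988: 2 days.
Residual: 261 days.
Total: 626 days.
626 mod 7 = 3, so 3 days before Tuesday is Saturday.

Saturday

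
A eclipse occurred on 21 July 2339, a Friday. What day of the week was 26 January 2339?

Count forward from the earlier date (January 26, 2339) to the later (July 21, 2339):
January 2339: 31 − 26 = 5 days remain.
Then February 2339 (28), March (31), April (30), May (31), June (30): 28 + 31 + 30 + 31 + 30 = 150 days.
July 1–21, 2339: 21 days.
Total: 5 + 150 + 21 = 176 days.
176 mod 7 = 1, so 1 day before Friday is Thursday.

Thursday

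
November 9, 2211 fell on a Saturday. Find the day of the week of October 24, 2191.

Monday

Count forward from the earlier date (October 24, 2191) to the later (November 9, 2211):
From October 24, 2191 to October 24, 2211: 20 years, of which 4 contain a Feb 29 — 16×365 + 4×366 = 7304 days.
(2200 is not a leap year (divisible by 100 but not 400).)
October 2211: 31 − 24 = 7 days remain.
November 1–9, 2211: 9 days.
Residual: 16 days.
Total: 7320 days.
7320 mod 7 = 5, so 5 days before Saturday is Monday.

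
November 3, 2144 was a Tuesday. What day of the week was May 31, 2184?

Monday

From November 3, 2144 to November 3, 2183: 39 years, of which 9 contain a Feb 29 — 30×365 + 9×366 = 14244 days.
November 2183: 30 − 3 = 27 days remain.
Then December (31), January (31), February 2184 (29), March (31), April (30): 31 + 31 + 29 + 31 + 30 = 152 days.
May 1–31, 2184: 31 days.
Residual: 210 days.
Total: 14454 days.
14454 mod 7 = 6, so 6 days after Tuesday is Monday.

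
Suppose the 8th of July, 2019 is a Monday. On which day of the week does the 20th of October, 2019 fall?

July 2019: 31 − 8 = 23 days remain.
Then August (31), September (30): 31 + 30 = 61 days.
October 1–20, 2019: 20 days.
Total: 23 + 61 + 20 = 104 days.
104 mod 7 = 6, so 6 days after Monday is Sunday.

Sunday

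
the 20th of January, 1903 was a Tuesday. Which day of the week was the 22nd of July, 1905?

January 1903: 31 − 20 = 11 days remain.
Then 29 full months totalling 881 days.
July 1–22, 1905: 22 days.
Total: 11 + 881 + 22 = 914 days.
914 mod 7 = 4, so 4 days after Tuesday is Saturday.

Saturday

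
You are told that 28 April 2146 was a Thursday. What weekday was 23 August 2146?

April 2146: 30 − 28 = 2 days remain.
Then May (31), June (30), July (31): 31 + 30 + 31 = 92 days.
August 1–23, 2146: 23 days.
Total: 2 + 92 + 23 = 117 days.
117 mod 7 = 5, so 5 days after Thursday is Tuesday.

Tuesday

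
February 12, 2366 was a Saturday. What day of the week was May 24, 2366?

Tuesday

February 2366: 28 − 12 = 16 days remain (2366 is not a leap year, so February has 28 days).
Then March (31), April (30): 31 + 30 = 61 days.
May 1–24, 2366: 24 days.
Total: 16 + 61 + 24 = 101 days.
101 mod 7 = 3, so 3 days after Saturday is Tuesday.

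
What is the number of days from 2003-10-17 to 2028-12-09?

9185

From October 17, 2003 to October 17, 2028: 25 years, of which 7 contain a Feb 29 — 18×365 + 7×366 = 9132 days.
October 2028: 31 − 17 = 14 days remain.
Then November (30): 30 days.
December 1–9, 2028: 9 days.
Residual: 53 days.
Total: 9185 days.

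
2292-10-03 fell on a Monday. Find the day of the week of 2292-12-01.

Thursday

October 2292: 31 − 3 = 28 days remain.
Then November (30): 30 days.
December 1, 2292: 1 day.
Total: 28 + 30 + 1 = 59 days.
59 mod 7 = 3, so 3 days after Monday is Thursday.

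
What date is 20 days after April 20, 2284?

May 10, 2284

Count 20 days after April 20, 2284:
April 2284: 30 − 20 = 10 days remain.
May 1–10, 2284: 10 days.
Total: 10 + 10 = 20 days.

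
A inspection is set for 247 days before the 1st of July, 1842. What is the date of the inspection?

the 27th of October, 1841

Count 247 days before July 1, 1842:
October 1841: 31 − 27 = 4 days remain.
Then November (30), December (31), January (31), February 1842 (28), March (31), April (30), May (31), June (30): 30 + 31 + 31 + 28 + 31 + 30 + 31 + 30 = 242 days.
July 1, 1842: 1 day.
Residual: 247 days.
Total: 247 days.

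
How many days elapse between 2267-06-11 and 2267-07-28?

June 2267: 30 − 11 = 19 days remain.
July 1–28, 2267: 28 days.
Total: 19 + 28 = 47 days.

47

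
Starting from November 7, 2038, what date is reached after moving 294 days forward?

August 28, 2039

Count 294 days after November 7, 2038:
November 2038: 30 − 7 = 23 days remain.
Then December (31), January (31), February 2039 (28), March (31), April (30), May (31), June (30), July (31): 31 + 31 + 28 + 31 + 30 + 31 + 30 + 31 = 243 days.
August 1–28, 2039: 28 days.
Total: 23 + 243 + 28 = 294 days.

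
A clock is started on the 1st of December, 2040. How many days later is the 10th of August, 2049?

3174

Day-of-year of December 1, 2040: 336.
Day-of-year of August 10, 2049: 222.
2040 has 366 days, so 366 − 336 = 30 days remain in 2040.
Full years 2041–2048: 6 common + 2 leap = 6×365 + 2×366 = 2922 days.
Total: 30 + 2922 + 222 = 3174 days.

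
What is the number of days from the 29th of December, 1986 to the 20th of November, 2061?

27355

Day-of-year of December 29, 1986: 363.
Day-of-year of November 20, 2061: 324.
1986 has 365 days, so 365 − 363 = 2 days remain in 1986.
Full years 1987–2060: 55 common + 19 leap = 55×365 + 19×366 = 27029 days.
Total: 2 + 27029 + 324 = 27355 days.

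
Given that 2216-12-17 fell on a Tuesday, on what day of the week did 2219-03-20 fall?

Saturday

December 17, 2216 → December 17, 2217: 365 days.
December 17, 2217 → December 17, 2218: 365 days.
December 2218: 31 − 17 = 14 days remain.
Then January (31), February 2219 (28): 31 + 28 = 59 days.
March 1–20, 2219: 20 days.
Residual: 93 days.
Total: 823 days.
823 mod 7 = 4, so 4 days after Tuesday is Saturday.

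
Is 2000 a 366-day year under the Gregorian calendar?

Yes

2000 is a leap year (divisible by 400).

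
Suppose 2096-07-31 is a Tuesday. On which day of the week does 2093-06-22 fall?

Monday

Count forward from the earlier date (June 22, 2093) to the later (July 31, 2096):
June 22, 2093 → June 22, 2094: 365 days.
June 22, 2094 → June 22, 2095: 365 days.
June 22, 2095 → June 22, 2096: 366 days (2096 is a leap year).
June 2096: 30 − 22 = 8 days remain.
July 1–31, 2096: 31 days.
Residual: 39 days.
Total: 1135 days.
1135 mod 7 = 1, so 1 day before Tuesday is Monday.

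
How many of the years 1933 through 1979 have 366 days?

Years divisible by 4 in [1933, 1979]: 1936, 1940, 1944, 1948, 1952, 1956, 1960, 1964, 1968, 1972, 1976.
No century exceptions apply. Count: 11.

11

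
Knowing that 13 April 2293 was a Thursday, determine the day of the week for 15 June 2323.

Day-of-year of April 13, 2293: 103.
Day-of-year of June 15, 2323: 166.
2293 has 365 days, so 365 − 103 = 262 days remain in 2293.
Full years 2294–2322: 23 common + 6 leap = 23×365 + 6×366 = 10591 days.
Total: 262 + 10591 + 166 = 11019 days.
11019 mod 7 = 1, so 1 day after Thursday is Friday.

Friday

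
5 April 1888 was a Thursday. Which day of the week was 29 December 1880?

Count forward from the earlier date (December 29, 1880) to the later (April 5, 1888):
From December 29, 1880 to December 29, 1887: 7 years, of which 1 contains a Feb 29 — 6×365 + 1×366 = 2556 days.
December 1887: 31 − 29 = 2 days remain.
Then January (31), February 1888 (29), March (31): 31 + 29 + 31 = 91 days.
April 1–5, 1888: 5 days.
Residual: 98 days.
Total: 2654 days.
2654 mod 7 = 1, so 1 day before Thursday is Wednesday.

Wednesday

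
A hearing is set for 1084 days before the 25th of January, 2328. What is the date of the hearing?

the 5th of February, 2325

Count 1084 days before January 25, 2328:
Day-of-year of February 5, 2325: 36.
Day-of-year of January 25, 2328: 25.
2325 has 365 days, so 365 − 36 = 329 days remain in 2325.
Full years: 2326: 365; 2327: 365. Sum = 730.
Total: 329 + 730 + 25 = 1084 days.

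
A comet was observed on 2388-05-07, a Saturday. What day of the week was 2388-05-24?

Within May 2388: 24 − 7 = 17 days.
17 mod 7 = 3, so 3 days after Saturday is Tuesday.

Tuesday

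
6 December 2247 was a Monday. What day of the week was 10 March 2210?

Count forward from the earlier date (March 10, 2210) to the later (December 6, 2247):
Day-of-year of March 10, 2210: 69.
Day-of-year of December 6, 2247: 340.
2210 has 365 days, so 365 − 69 = 296 days remain in 2210.
Full years 2211–2246: 27 common + 9 leap = 27×365 + 9×366 = 13149 days.
Total: 296 + 13149 + 340 = 13785 days.
13785 mod 7 = 2, so 2 days before Monday is Saturday.

Saturday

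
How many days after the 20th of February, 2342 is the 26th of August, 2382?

From February 20, 2342 to February 20, 2382: 40 years, of which 10 contain a Feb 29 — 30×365 + 10×366 = 14610 days.
February 2382: 28 − 20 = 8 days remain (2382 is not a leap year, so February has 28 days).
Then March (31), April (30), May (31), June (30), July (31): 31 + 30 + 31 + 30 + 31 = 153 days.
August 1–26, 2382: 26 days.
Residual: 187 days.
Total: 14797 days.

14797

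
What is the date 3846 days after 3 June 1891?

14 December 1901

Count 3846 days after June 3, 1891:
From June 3, 1891 to June 3, 1901: 10 years, of which 2 contain a Feb 29 — 8×365 + 2×366 = 3652 days.
(1900 is not a leap year (divisible by 100 but not 400).)
June 1901: 30 − 3 = 27 days remain.
Then July (31), August (31), September (30), October (31), November (30): 31 + 31 + 30 + 31 + 30 = 153 days.
December 1–14, 1901: 14 days.
Residual: 194 days.
Total: 3846 days.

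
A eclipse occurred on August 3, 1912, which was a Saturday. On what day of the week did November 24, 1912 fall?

August 1912: 31 − 3 = 28 days remain.
Then September (30), October (31): 30 + 31 = 61 days.
November 1–24, 1912: 24 days.
Total: 28 + 61 + 24 = 113 days.
113 mod 7 = 1, so 1 day after Saturday is Sunday.

Sunday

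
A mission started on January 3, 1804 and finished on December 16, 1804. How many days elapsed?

348

January 1804: 31 − 3 = 28 days remain.
Then 10 full months totalling 304 days.
December 1–16, 1804: 16 days.
Total: 28 + 304 + 16 = 348 days.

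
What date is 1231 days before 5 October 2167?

22 May 2164

Count 1231 days before October 5, 2167:
May 22, 2164 → May 22, 2165: 365 days.
May 22, 2165 → May 22, 2166: 365 days.
May 22, 2166 → May 22, 2167: 365 days.
May 2167: 31 − 22 = 9 days remain.
Then June (30), July (31), August (31), September (30): 30 + 31 + 31 + 30 = 122 days.
October 1–5, 2167: 5 days.
Residual: 136 days.
Total: 1231 days.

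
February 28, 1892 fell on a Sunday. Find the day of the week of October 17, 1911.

Tuesday

Day-of-year of February 28, 1892: 59.
Day-of-year of October 17, 1911: 290.
1892 has 366 days, so 366 − 59 = 307 days remain in 1892.
Full years 1893–1910: 15 common + 3 leap = 15×365 + 3×366 = 6573 days.
Total: 307 + 6573 + 290 = 7170 days.
7170 mod 7 = 2, so 2 days after Sunday is Tuesday.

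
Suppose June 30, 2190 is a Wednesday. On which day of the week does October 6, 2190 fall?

June 2190: 30 − 30 = 0 days remain.
Then July (31), August (31), September (30): 31 + 31 + 30 = 92 days.
October 1–6, 2190: 6 days.
Total: 0 + 92 + 6 = 98 days.
98 is a multiple of 7, so October 6, 2190 falls on the same weekday: Wednesday.

Wednesday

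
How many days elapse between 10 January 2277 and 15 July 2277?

January 2277: 31 − 10 = 21 days remain.
Then February 2277 (28), March (31), April (30), May (31), June (30): 28 + 31 + 30 + 31 + 30 = 150 days.
July 1–15, 2277: 15 days.
Total: 21 + 150 + 15 = 186 days.

186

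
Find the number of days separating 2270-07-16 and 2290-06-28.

7287

Day-of-year of July 16, 2270: 197.
Day-of-year of June 28, 2290: 179.
2270 has 365 days, so 365 − 197 = 168 days remain in 2270.
Full years 2271–2289: 14 common + 5 leap = 14×365 + 5×366 = 6940 days.
Total: 168 + 6940 + 179 = 7287 days.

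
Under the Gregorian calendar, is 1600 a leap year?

1600 is a leap year (divisible by 400).

Yes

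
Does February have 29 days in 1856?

Yes

1856 is a leap year.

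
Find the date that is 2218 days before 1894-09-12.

1888-08-16

Count 2218 days before September 12, 1894:
Day-of-year of August 16, 1888: 229.
Day-of-year of September 12, 1894: 255.
1888 has 366 days, so 366 − 229 = 137 days remain in 1888.
Full years: 1889: 365; 1890: 365; 1891: 365; 1892: 366; 1893: 365. Sum = 1826.
Total: 137 + 1826 + 255 = 2218 days.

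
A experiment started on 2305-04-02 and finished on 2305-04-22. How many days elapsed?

20

Within April 2305: 22 − 2 = 20 days.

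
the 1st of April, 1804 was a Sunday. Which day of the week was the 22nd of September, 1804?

April 1804: 30 − 1 = 29 days remain.
Then May (31), June (30), July (31), August (31): 31 + 30 + 31 + 31 = 123 days.
September 1–22, 1804: 22 days.
Total: 29 + 123 + 22 = 174 days.
174 mod 7 = 6, so 6 days after Sunday is Saturday.

Saturday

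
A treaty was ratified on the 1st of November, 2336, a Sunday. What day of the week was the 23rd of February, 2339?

November 1, 2336 → November 1, 2337: 365 days.
November 1, 2337 → November 1, 2338: 365 days.
November 2338: 30 − 1 = 29 days remain.
Then December (31), January (31): 31 + 31 = 62 days.
February 1–23, 2339: 23 days (2339 is not a leap year).
Residual: 114 days.
Total: 844 days.
844 mod 7 = 4, so 4 days after Sunday is Thursday.

Thursday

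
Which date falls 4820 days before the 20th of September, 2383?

the 10th of July, 2370

Count 4820 days before September 20, 2383:
From July 10, 2370 to July 10, 2383: 13 years, of which 3 contain a Feb 29 — 10×365 + 3×366 = 4748 days.
July 2383: 31 − 10 = 21 days remain.
Then August (31): 31 days.
September 1–20, 2383: 20 days.
Residual: 72 days.
Total: 4820 days.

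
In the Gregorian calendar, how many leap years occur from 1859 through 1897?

Years divisible by 4 in [1859, 1897]: 1860, 1864, 1868, 1872, 1876, 1880, 1884, 1888, 1892, 1896.
No century exceptions apply. Count: 10.

10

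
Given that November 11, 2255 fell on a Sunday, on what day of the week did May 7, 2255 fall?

Count forward from the earlier date (May 7, 2255) to the later (November 11, 2255):
May 2255: 31 − 7 = 24 days remain.
Then June (30), July (31), August (31), September (30), October (31): 30 + 31 + 31 + 30 + 31 = 153 days.
November 1–11, 2255: 11 days.
Total: 24 + 153 + 11 = 188 days.
188 mod 7 = 6, so 6 days before Sunday is Monday.

Monday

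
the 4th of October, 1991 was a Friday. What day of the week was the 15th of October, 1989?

Count forward from the earlier date (October 15, 1989) to the later (October 4, 1991):
October 1989: 31 − 15 = 16 days remain.
Then 23 full months totalling 699 days.
October 1–4, 1991: 4 days.
Total: 16 + 699 + 4 = 719 days.
719 mod 7 = 5, so 5 days before Friday is Sunday.

Sunday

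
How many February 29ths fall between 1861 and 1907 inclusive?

Years divisible by 4 in [1861, 1907]: 1864, 1868, 1872, 1876, 1880, 1884, 1888, 1892, 1896, 1900, 1904.
Of these, 1900 is divisible by 100 but not 400, so not leap.
Leap years: 11 − 1 = 10.

10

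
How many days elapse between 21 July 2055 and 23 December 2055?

155

July 2055: 31 − 21 = 10 days remain.
Then August (31), September (30), October (31), November (30): 31 + 30 + 31 + 30 = 122 days.
December 1–23, 2055: 23 days.
Total: 10 + 122 + 23 = 155 days.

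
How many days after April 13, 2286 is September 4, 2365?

28998

From April 13, 2286 to April 13, 2365: 79 years, of which 19 contain a Feb 29 — 60×365 + 19×366 = 28854 days.
(2300 is not a leap year (divisible by 100 but not 400).)
April 2365: 30 − 13 = 17 days remain.
Then May (31), June (30), July (31), August (31): 31 + 30 + 31 + 31 = 123 days.
September 1–4, 2365: 4 days.
Residual: 144 days.
Total: 28998 days.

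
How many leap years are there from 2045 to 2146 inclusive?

Years divisible by 4: 2048, 2052, …, 2144 — 25 in all.
Of these, 2100 is divisible by 100 but not 400, so not leap.
Leap years: 25 − 1 = 24.

24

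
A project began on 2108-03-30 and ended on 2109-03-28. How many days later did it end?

363

Day-of-year of March 30, 2108: 90.
Day-of-year of March 28, 2109: 87.
2108 has 366 days, so 366 − 90 = 276 days remain in 2108.
Total: 276 + 87 = 363 days.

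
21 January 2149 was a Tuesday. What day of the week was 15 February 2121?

Count forward from the earlier date (February 15, 2121) to the later (January 21, 2149):
Day-of-year of February 15, 2121: 46.
Day-of-year of January 21, 2149: 21.
2121 has 365 days, so 365 − 46 = 319 days remain in 2121.
Full years 2122–2148: 20 common + 7 leap = 20×365 + 7×366 = 9862 days.
Total: 319 + 9862 + 21 = 10202 days.
10202 mod 7 = 3, so 3 days before Tuesday is Saturday.

Saturday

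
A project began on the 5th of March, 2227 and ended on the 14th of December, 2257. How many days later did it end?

From March 5, 2227 to March 5, 2257: 30 years, of which 8 contain a Feb 29 — 22×365 + 8×366 = 10958 days.
March 2257: 31 − 5 = 26 days remain.
Then April (30), May (31), June (30), July (31), August (31), September (30), October (31), November (30): 30 + 31 + 30 + 31 + 31 + 30 + 31 + 30 = 244 days.
December 1–14, 2257: 14 days.
Residual: 284 days.
Total: 11242 days.

11242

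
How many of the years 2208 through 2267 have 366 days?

Years divisible by 4: 2208, 2212, …, 2264 — 15 in all.
No century exceptions apply. Count: 15.

15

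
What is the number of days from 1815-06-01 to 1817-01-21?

June 1, 1815 → June 1, 1816: 366 days (1816 is a leap year).
June 1816: 30 − 1 = 29 days remain.
Then July (31), August (31), September (30), October (31), November (30), December (31): 31 + 31 + 30 + 31 + 30 + 31 = 184 days.
January 1–21, 1817: 21 days.
Residual: 234 days.
Total: 600 days.

600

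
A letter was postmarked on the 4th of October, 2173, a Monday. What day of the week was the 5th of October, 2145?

Count forward from the earlier date (October 5, 2145) to the later (October 4, 2173):
Day-of-year of October 5, 2145: 278.
Day-of-year of October 4, 2173: 277.
2145 has 365 days, so 365 − 278 = 87 days remain in 2145.
Full years 2146–2172: 20 common + 7 leap = 20×365 + 7×366 = 9862 days.
Total: 87 + 9862 + 277 = 10226 days.
10226 mod 7 = 6, so 6 days before Monday is Tuesday.

Tuesday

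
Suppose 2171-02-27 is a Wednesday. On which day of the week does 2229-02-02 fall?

Monday

Day-of-year of February 27, 2171: 58.
Day-of-year of February 2, 2229: 33.
2171 has 365 days, so 365 − 58 = 307 days remain in 2171.
Full years 2172–2228: 43 common + 14 leap = 43×365 + 14×366 = 20819 days.
Total: 307 + 20819 + 33 = 21159 days.
21159 mod 7 = 5, so 5 days after Wednesday is Monday.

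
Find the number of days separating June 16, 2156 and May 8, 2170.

5074

Day-of-year of June 16, 2156: 168.
Day-of-year of May 8, 2170: 128.
2156 has 366 days, so 366 − 168 = 198 days remain in 2156.
Full years 2157–2169: 10 common + 3 leap = 10×365 + 3×366 = 4748 days.
Total: 198 + 4748 + 128 = 5074 days.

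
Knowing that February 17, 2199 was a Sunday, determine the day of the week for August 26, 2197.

Saturday

Count forward from the earlier date (August 26, 2197) to the later (February 17, 2199):
August 26, 2197 → August 26, 2198: 365 days.
August 2198: 31 − 26 = 5 days remain.
Then September (30), October (31), November (30), December (31), January (31): 30 + 31 + 30 + 31 + 31 = 153 days.
February 1–17, 2199: 17 days (2199 is not a leap year).
Residual: 175 days.
Total: 540 days.
540 mod 7 = 1, so 1 day before Sunday is Saturday.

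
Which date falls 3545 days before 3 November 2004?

19 February 1995

Count 3545 days before November 3, 2004:
From February 19, 1995 to February 19, 2004: 9 years, of which 2 contain a Feb 29 — 7×365 + 2×366 = 3287 days.
(2000 is a leap year (divisible by 400).)
February 2004: 29 − 19 = 10 days remain (2004 is a leap year, so February has 29 days).
Then March (31), April (30), May (31), June (30), July (31), August (31), September (30), October (31): 31 + 30 + 31 + 30 + 31 + 31 + 30 + 31 = 245 days.
November 1–3, 2004: 3 days.
Residual: 258 days.
Total: 3545 days.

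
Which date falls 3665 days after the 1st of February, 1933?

the 14th of February, 1943

Count 3665 days after February 1, 1933:
Day-of-year of February 1, 1933: 32.
Day-of-year of February 14, 1943: 45.
1933 has 365 days, so 365 − 32 = 333 days remain in 1933.
Full years 1934–1942: 7 common + 2 leap = 7×365 + 2×366 = 3287 days.
Total: 333 + 3287 + 45 = 3665 days.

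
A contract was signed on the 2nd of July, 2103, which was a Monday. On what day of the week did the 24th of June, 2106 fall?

Day-of-year of July 2, 2103: 183.
Day-of-year of June 24, 2106: 175.
2103 has 365 days, so 365 − 183 = 182 days remain in 2103.
Full years: 2104: 366; 2105: 365. Sum = 731.
Total: 182 + 731 + 175 = 1088 days.
1088 mod 7 = 3, so 3 days after Monday is Thursday.

Thursday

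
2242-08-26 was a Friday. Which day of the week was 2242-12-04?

August 2242: 31 − 26 = 5 days remain.
Then September (30), October (31), November (30): 30 + 31 + 30 = 91 days.
December 1–4, 2242: 4 days.
Total: 5 + 91 + 4 = 100 days.
100 mod 7 = 2, so 2 days after Friday is Sunday.

Sunday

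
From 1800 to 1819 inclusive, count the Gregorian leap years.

Years divisible by 4 in [1800, 1819]: 1800, 1804, 1808, 1812, 1816.
Of these, 1800 is divisible by 100 but not 400, so not leap.
Leap years: 5 − 1 = 4.

4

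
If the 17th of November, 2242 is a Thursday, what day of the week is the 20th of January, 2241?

Wednesday

Count forward from the earlier date (January 20, 2241) to the later (November 17, 2242):
January 20, 2241 → January 20, 2242: 365 days.
January 2242: 31 − 20 = 11 days remain.
Then 9 full months totalling 273 days.
November 1–17, 2242: 17 days.
Residual: 301 days.
Total: 666 days.
666 mod 7 = 1, so 1 day before Thursday is Wednesday.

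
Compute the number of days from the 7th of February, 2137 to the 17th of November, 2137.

February 2137: 28 − 7 = 21 days remain (2137 is not a leap year, so February has 28 days).
Then March (31), April (30), May (31), June (30), July (31), August (31), September (30), October (31): 31 + 30 + 31 + 30 + 31 + 31 + 30 + 31 = 245 days.
November 1–17, 2137: 17 days.
Total: 21 + 245 + 17 = 283 days.

283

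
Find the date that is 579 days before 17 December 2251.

17 May 2250

Count 579 days before December 17, 2251:
Day-of-year of May 17, 2250: 137.
Day-of-year of December 17, 2251: 351.
2250 has 365 days, so 365 − 137 = 228 days remain in 2250.
Total: 228 + 351 = 579 days.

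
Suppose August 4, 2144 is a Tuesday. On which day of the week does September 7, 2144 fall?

August 2144: 31 − 4 = 27 days remain.
September 1–7, 2144: 7 days.
Total: 27 + 7 = 34 days.
34 mod 7 = 6, so 6 days after Tuesday is Monday.

Monday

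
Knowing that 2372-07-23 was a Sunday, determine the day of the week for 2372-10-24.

July 2372: 31 − 23 = 8 days remain.
Then August (31), September (30): 31 + 30 = 61 days.
October 1–24, 2372: 24 days.
Total: 8 + 61 + 24 = 93 days.
93 mod 7 = 2, so 2 days after Sunday is Tuesday.

Tuesday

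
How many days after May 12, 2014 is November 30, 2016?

May 2014: 31 − 12 = 19 days remain.
Then 29 full months totalling 884 days.
November 1–30, 2016: 30 days.
Total: 19 + 884 + 30 = 933 days.

933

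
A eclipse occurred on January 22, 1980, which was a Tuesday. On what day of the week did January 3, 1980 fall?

Thursday

Count forward from the earlier date (January 3, 1980) to the later (January 22, 1980):
Within January 1980: 22 − 3 = 19 days.
19 mod 7 = 5, so 5 days before Tuesday is Thursday.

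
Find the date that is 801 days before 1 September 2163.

22 June 2161

Count 801 days before September 1, 2163:
June 2161: 30 − 22 = 8 days remain.
Then 26 full months totalling 792 days.
September 1, 2163: 1 day.
Total: 8 + 792 + 1 = 801 days.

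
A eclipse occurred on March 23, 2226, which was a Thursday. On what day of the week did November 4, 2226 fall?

Saturday

March 2226: 31 − 23 = 8 days remain.
Then April (30), May (31), June (30), July (31), August (31), September (30), October (31): 30 + 31 + 30 + 31 + 31 + 30 + 31 = 214 days.
November 1–4, 2226: 4 days.
Total: 8 + 214 + 4 = 226 days.
226 mod 7 = 2, so 2 days after Thursday is Saturday.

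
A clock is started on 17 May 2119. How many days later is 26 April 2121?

710

May 2119: 31 − 17 = 14 days remain.
Then 22 full months totalling 670 days.
April 1–26, 2121: 26 days.
Total: 14 + 670 + 26 = 710 days.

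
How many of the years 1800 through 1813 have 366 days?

3

Years divisible by 4 in [1800, 1813]: 1800, 1804, 1808, 1812.
Of these, 1800 is divisible by 100 but not 400, so not leap.
Leap years: 4 − 1 = 3.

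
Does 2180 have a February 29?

Yes

2180 is a leap year.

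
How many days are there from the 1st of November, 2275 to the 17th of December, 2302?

9907

From November 1, 2275 to November 1, 2302: 27 years, of which 6 contain a Feb 29 — 21×365 + 6×366 = 9861 days.
(2300 is not a leap year (divisible by 100 but not 400).)
November 2302: 30 − 1 = 29 days remain.
December 1–17, 2302: 17 days.
Residual: 46 days.
Total: 9907 days.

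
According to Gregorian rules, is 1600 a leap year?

Yes

1600 is a leap year (divisible by 400).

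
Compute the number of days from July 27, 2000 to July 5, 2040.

14588

From July 27, 2000 to July 27, 2039: 39 years, of which 9 contain a Feb 29 — 30×365 + 9×366 = 14244 days.
July 2039: 31 − 27 = 4 days remain.
Then 11 full months totalling 335 days.
July 1–5, 2040: 5 days.
Residual: 344 days.
Total: 14588 days.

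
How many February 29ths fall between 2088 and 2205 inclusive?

Years divisible by 4: 2088, 2092, …, 2204 — 30 in all.
Of these, 2100, 2200 are divisible by 100 but not 400, so not leap.
Leap years: 30 − 2 = 28.

28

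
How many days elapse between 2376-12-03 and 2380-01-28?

December 3, 2376 → December 3, 2377: 365 days.
December 3, 2377 → December 3, 2378: 365 days.
December 3, 2378 → December 3, 2379: 365 days.
December 2379: 31 − 3 = 28 days remain.
January 1–28, 2380: 28 days.
Residual: 56 days.
Total: 1151 days.

1151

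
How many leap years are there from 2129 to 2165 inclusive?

9

Years divisible by 4 in [2129, 2165]: 2132, 2136, 2140, 2144, 2148, 2152, 2156, 2160, 2164.
No century exceptions apply. Count: 9.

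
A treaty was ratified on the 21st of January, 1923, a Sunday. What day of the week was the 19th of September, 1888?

Count forward from the earlier date (September 19, 1888) to the later (January 21, 1923):
From September 19, 1888 to September 19, 1922: 34 years, of which 7 contain a Feb 29 — 27×365 + 7×366 = 12417 days.
(1900 is not a leap year (divisible by 100 but not 400).)
September 1922: 30 − 19 = 11 days remain.
Then October (31), November (30), December (31): 31 + 30 + 31 = 92 days.
January 1–21, 1923: 21 days.
Residual: 124 days.
Total: 12541 days.
12541 mod 7 = 4, so 4 days before Sunday is Wednesday.

Wednesday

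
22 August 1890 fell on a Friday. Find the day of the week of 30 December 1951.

Sunday

Day-of-year of August 22, 1890: 234.
Day-of-year of December 30, 1951: 364.
1890 has 365 days, so 365 − 234 = 131 days remain in 1890.
Full years 1891–1950: 46 common + 14 leap = 46×365 + 14×366 = 21914 days.
Total: 131 + 21914 + 364 = 22409 days.
22409 mod 7 = 2, so 2 days after Friday is Sunday.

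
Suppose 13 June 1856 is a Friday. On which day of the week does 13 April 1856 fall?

Sunday

Count forward from the earlier date (April 13, 1856) to the later (June 13, 1856):
April 1856: 30 − 13 = 17 days remain.
Then May (31): 31 days.
June 1–13, 1856: 13 days.
Total: 17 + 31 + 13 = 61 days.
61 mod 7 = 5, so 5 days before Friday is Sunday.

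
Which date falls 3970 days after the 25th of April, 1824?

the 9th of March, 1835

Count 3970 days after April 25, 1824:
From April 25, 1824 to April 25, 1834: 10 years, of which 2 contain a Feb 29 — 8×365 + 2×366 = 3652 days.
April 1834: 30 − 25 = 5 days remain.
Then 10 full months totalling 304 days.
March 1–9, 1835: 9 days.
Residual: 318 days.
Total: 3970 days.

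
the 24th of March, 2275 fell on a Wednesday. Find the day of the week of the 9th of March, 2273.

Sunday

Count forward from the earlier date (March 9, 2273) to the later (March 24, 2275):
March 2273: 31 − 9 = 22 days remain.
Then 23 full months totalling 699 days.
March 1–24, 2275: 24 days.
Total: 22 + 699 + 24 = 745 days.
745 mod 7 = 3, so 3 days before Wednesday is Sunday.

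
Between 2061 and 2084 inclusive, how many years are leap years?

6

Years divisible by 4 in [2061, 2084]: 2064, 2068, 2072, 2076, 2080, 2084.
No century exceptions apply. Count: 6.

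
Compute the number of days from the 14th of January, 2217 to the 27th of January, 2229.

4396

From January 14, 2217 to January 14, 2229: 12 years, of which 3 contain a Feb 29 — 9×365 + 3×366 = 4383 days.
Within January 2229: 27 − 14 = 13 days.
Total: 4396 days.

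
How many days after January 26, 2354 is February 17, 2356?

752

January 26, 2354 → January 26, 2355: 365 days.
January 26, 2355 → January 26, 2356: 365 days.
January 2356: 31 − 26 = 5 days remain.
February 1–17, 2356: 17 days (2356 is a leap year).
Residual: 22 days.
Total: 752 days.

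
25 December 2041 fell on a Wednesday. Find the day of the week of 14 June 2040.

Thursday

Count forward from the earlier date (June 14, 2040) to the later (December 25, 2041):
Day-of-year of June 14, 2040: 166.
Day-of-year of December 25, 2041: 359.
2040 has 366 days, so 366 − 166 = 200 days remain in 2040.
Total: 200 + 359 = 559 days.
559 mod 7 = 6, so 6 days before Wednesday is Thursday.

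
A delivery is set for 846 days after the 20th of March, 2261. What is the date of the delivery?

the 14th of July, 2263

Count 846 days after March 20, 2261:
March 2261: 31 − 20 = 11 days remain.
Then 27 full months totalling 821 days.
July 1–14, 2263: 14 days.
Total: 11 + 821 + 14 = 846 days.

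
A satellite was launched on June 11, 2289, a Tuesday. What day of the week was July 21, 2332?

Day-of-year of June 11, 2289: 162.
Day-of-year of July 21, 2332: 203.
2289 has 365 days, so 365 − 162 = 203 days remain in 2289.
Full years 2290–2331: 33 common + 9 leap = 33×365 + 9×366 = 15339 days.
Total: 203 + 15339 + 203 = 15745 days.
15745 mod 7 = 2, so 2 days after Tuesday is Thursday.

Thursday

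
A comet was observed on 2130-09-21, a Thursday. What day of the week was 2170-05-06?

Sunday

Day-of-year of September 21, 2130: 264.
Day-of-year of May 6, 2170: 126.
2130 has 365 days, so 365 − 264 = 101 days remain in 2130.
Full years 2131–2169: 29 common + 10 leap = 29×365 + 10×366 = 14245 days.
Total: 101 + 14245 + 126 = 14472 days.
14472 mod 7 = 3, so 3 days after Thursday is Sunday.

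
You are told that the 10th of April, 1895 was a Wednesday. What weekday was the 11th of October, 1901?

Friday

April 10, 1895 → April 10, 1896: 366 days (1896 is a leap year).
April 10, 1896 → April 10, 1897: 365 days.
April 10, 1897 → April 10, 1898: 365 days.
April 10, 1898 → April 10, 1899: 365 days.
April 10, 1899 → April 10, 1900: 365 days (1900 is not a leap year (divisible by 100 but not 400)).
April 10, 1900 → April 10, 1901: 365 days.
April 1901: 30 − 10 = 20 days remain.
Then May (31), June (30), July (31), August (31), September (30): 31 + 30 + 31 + 31 + 30 = 153 days.
October 1–11, 1901: 11 days.
Residual: 184 days.
Total: 2375 days.
2375 mod 7 = 2, so 2 days after Wednesday is Friday.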